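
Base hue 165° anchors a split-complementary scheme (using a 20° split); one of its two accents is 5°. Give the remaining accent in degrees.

325°

Split-complementary hues sit 20° either side of the complement.
Complement of the base 165°: 165 + 180 = 345°
The given accent 5° is 20° one side of 345°; the other accent sits 20° the other side: 345 − 20 = 325°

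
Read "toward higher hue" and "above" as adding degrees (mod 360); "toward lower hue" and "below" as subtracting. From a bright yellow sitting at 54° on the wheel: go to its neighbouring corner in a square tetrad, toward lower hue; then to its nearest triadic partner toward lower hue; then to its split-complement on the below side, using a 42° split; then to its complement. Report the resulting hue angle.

−90° (square ↓): 54 − 90 = -36 → -36 + 360 = 324°
−120° (triadic ↓): 324 − 120 = 204°
+138° (split-comp 42° ↓): 204 + 138 = 342°
+180° (complement): 342 + 180 = 522 → 522 − 360 = 162°

162°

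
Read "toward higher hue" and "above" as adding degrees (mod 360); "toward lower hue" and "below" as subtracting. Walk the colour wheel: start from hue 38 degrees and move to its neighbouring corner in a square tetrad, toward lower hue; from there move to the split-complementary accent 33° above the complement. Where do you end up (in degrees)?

−90° (square ↓): 38 − 90 = -52 → -52 + 360 = 308°
+213° (split-comp 33° ↑): 308 + 213 = 521 → 521 − 360 = 161°

161°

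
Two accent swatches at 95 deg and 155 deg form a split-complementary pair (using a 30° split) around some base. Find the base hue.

The accents sit 30° either side of the complement, so the complement is their short-arc midpoint on the wheel.
Short-arc midpoint of 95° and 155°: 125°.
Base is 180° from the complement: 125 − 180 = -55 → -55 + 360 = 305°

305°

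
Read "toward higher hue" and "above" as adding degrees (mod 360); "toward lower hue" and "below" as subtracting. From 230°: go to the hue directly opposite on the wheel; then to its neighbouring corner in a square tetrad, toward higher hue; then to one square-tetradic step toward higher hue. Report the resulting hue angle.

230°

230 + 180 = 410 → 410 − 360 = 50°   (complement)
50 + 90 = 140°   (square ↑)
140 + 90 = 230°   (square ↑)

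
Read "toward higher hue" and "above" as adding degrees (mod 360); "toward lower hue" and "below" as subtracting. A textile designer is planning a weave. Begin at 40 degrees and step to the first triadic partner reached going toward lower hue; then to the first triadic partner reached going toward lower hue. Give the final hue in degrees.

160°

−120° (triadic ↓): 40 − 120 = -80 → -80 + 360 = 280°
−120° (triadic ↓): 280 − 120 = 160°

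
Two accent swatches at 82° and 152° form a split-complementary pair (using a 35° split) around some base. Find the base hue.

The accents sit 35° either side of the complement, so the complement is their short-arc midpoint on the wheel.
Short-arc midpoint of 82° and 152°: 117°.
Base is 180° from the complement: 117 − 180 = -63 → -63 + 360 = 297°

297°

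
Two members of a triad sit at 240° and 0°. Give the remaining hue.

120°

A triad spaces three hues 120° apart.
The full set is {0°, 120°, 240°}.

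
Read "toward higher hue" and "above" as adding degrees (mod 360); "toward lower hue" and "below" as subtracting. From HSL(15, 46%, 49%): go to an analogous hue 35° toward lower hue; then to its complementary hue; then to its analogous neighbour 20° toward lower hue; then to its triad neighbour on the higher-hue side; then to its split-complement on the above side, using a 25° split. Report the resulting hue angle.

105°

−35° (analog 35° ↓): 15 − 35 = -20 → -20 + 360 = 340°
+180° (complement): 340 + 180 = 520 → 520 − 360 = 160°
−20° (analog 20° ↓): 160 − 20 = 140°
+120° (triadic ↑): 140 + 120 = 260°
+205° (split-comp 25° ↑): 260 + 205 = 465 → 465 − 360 = 105°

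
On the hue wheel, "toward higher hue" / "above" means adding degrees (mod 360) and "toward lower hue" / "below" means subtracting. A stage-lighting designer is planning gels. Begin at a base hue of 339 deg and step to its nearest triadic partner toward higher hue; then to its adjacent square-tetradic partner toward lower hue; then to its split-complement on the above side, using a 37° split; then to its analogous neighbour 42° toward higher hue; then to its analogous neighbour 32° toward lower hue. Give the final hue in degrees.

+120° (triadic ↑): 339 + 120 = 459 → 459 − 360 = 99°
−90° (square ↓): 99 − 90 = 9°
+217° (split-comp 37° ↑): 9 + 217 = 226°
+42° (analog 42° ↑): 226 + 42 = 268°
−32° (analog 32° ↓): 268 − 32 = 236°

236°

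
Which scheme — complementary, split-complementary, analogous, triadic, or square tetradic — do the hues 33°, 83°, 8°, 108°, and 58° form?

Sort the hues: 8°, 33°, 58°, 83°, 108°.
Successive gaps around the wheel: 25°, 25°, 25°, 25°, 260°.
A run of hues at equal small steps (25°) with one large closing gap is an analogous group.

analogous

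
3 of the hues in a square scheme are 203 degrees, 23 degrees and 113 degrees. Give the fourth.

A square tetradic scheme places four hues every 90°.
The full set through 23° is {23°, 113°, 203°, 293°}.
Given {23°, 113°, 203°}, the missing hue is 293°.

293°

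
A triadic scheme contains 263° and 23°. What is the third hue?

143°

A triad spaces three hues 120° apart.
The full set is {23°, 143°, 263°}.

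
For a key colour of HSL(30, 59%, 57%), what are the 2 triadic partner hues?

150° and 270°

A triad places three hues 120° apart.
30 + 120 = 150°
30 + 240 = 270°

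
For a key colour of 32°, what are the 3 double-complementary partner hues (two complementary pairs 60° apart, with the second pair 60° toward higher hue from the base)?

92°, 212° and 272°

32 + 60 = 92°
32 + 180 = 212°
32 + 240 = 272°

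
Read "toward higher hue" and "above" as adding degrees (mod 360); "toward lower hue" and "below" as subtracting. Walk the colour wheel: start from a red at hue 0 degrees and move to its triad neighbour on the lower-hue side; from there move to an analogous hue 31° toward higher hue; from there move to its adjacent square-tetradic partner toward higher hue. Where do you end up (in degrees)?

1°

−120° (triadic ↓): 0 − 120 = -120 → -120 + 360 = 240°
+31° (analog 31° ↑): 240 + 31 = 271°
+90° (square ↑): 271 + 90 = 361 → 361 − 360 = 1°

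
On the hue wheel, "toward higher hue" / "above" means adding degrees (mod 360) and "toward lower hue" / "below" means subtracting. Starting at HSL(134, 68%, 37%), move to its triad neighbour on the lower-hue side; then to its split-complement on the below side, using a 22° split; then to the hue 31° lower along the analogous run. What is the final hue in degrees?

134 − 120 = 14°   (triadic ↓)
14 + 158 = 172°   (split-comp 22° ↓)
172 − 31 = 141°   (analog 31° ↓)

141°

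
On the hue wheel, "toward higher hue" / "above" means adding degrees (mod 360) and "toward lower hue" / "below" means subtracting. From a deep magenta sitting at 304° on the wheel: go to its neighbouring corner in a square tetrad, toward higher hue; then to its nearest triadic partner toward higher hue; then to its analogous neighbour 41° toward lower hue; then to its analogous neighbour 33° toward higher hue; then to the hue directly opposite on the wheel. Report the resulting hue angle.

+90° (square ↑): 304 + 90 = 394 → 394 − 360 = 34°
+120° (triadic ↑): 34 + 120 = 154°
−41° (analog 41° ↓): 154 − 41 = 113°
+33° (analog 33° ↑): 113 + 33 = 146°
+180° (complement): 146 + 180 = 326°

326°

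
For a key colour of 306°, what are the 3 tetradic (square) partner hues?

36°, 126°, and 216°

A square tetradic scheme places four hues every 90°.
306 + 90 = 396 → 396 − 360 = 36°
306 + 180 = 486 → 486 − 360 = 126°
306 + 270 = 576 → 576 − 360 = 216°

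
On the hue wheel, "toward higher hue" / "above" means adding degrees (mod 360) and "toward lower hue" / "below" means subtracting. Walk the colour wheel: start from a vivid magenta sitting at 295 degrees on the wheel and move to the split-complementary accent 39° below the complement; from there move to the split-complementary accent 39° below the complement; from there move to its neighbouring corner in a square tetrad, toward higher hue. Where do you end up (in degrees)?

295 + 141 = 436 → 436 − 360 = 76°   (split-comp 39° ↓)
76 + 141 = 217°   (split-comp 39° ↓)
217 + 90 = 307°   (square ↑)

307°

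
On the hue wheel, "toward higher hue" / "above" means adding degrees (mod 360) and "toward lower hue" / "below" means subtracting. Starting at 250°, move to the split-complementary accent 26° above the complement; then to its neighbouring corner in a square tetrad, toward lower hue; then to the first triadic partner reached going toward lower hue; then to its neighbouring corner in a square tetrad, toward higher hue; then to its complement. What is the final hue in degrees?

split-comp 26° ↑ +206°: 250 + 206 = 456 → 456 − 360 = 96°
square ↓ −90°: 96 − 90 = 6°
triadic ↓ −120°: 6 − 120 = -114 → -114 + 360 = 246°
square ↑ +90°: 246 + 90 = 336°
complement +180°: 336 + 180 = 516 → 516 − 360 = 156°

156°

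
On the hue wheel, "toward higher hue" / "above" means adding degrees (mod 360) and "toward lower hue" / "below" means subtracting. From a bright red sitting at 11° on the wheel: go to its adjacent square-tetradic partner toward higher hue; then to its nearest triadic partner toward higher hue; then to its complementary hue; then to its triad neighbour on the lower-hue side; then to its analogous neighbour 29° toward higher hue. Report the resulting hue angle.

310°

11 + 90 = 101°   (square ↑)
101 + 120 = 221°   (triadic ↑)
221 + 180 = 401 → 401 − 360 = 41°   (complement)
41 − 120 = -79 → -79 + 360 = 281°   (triadic ↓)
281 + 29 = 310°   (analog 29° ↑)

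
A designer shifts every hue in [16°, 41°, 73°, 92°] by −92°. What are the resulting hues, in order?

284°, 309°, 341°, 0°

16 − 92 = -76 → -76 + 360 = 284°
41 − 92 = -51 → -51 + 360 = 309°
73 − 92 = -19 → -19 + 360 = 341°
92 − 92 = 0°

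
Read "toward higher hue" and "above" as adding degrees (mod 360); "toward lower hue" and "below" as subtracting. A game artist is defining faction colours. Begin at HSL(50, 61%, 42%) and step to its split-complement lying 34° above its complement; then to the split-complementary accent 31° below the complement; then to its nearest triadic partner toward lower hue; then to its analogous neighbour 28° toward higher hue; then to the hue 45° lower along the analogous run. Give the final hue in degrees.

+214° (split-comp 34° ↑): 50 + 214 = 264°
+149° (split-comp 31° ↓): 264 + 149 = 413 → 413 − 360 = 53°
−120° (triadic ↓): 53 − 120 = -67 → -67 + 360 = 293°
+28° (analog 28° ↑): 293 + 28 = 321°
−45° (analog 45° ↓): 321 − 45 = 276°

276°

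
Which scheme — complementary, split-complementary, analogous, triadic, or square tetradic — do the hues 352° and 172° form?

Sort the hues: 172°, 352°.
Successive gaps around the wheel: 180°, 180°.
Two hues 180° apart are complementary.

complementary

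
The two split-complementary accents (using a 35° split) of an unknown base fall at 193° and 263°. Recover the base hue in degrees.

48°

The accents sit 35° either side of the complement, so the complement is their short-arc midpoint on the wheel.
Short-arc midpoint of 193° and 263°: 228°.
Base is 180° from the complement: 228 − 180 = 48°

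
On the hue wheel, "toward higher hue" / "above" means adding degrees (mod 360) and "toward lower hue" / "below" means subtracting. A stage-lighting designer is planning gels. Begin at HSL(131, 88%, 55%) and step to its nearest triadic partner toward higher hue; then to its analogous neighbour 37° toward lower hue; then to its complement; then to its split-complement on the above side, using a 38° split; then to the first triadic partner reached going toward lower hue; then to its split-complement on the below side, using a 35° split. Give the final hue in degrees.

277°

131 + 120 = 251°   (triadic ↑)
251 − 37 = 214°   (analog 37° ↓)
214 + 180 = 394 → 394 − 360 = 34°   (complement)
34 + 218 = 252°   (split-comp 38° ↑)
252 − 120 = 132°   (triadic ↓)
132 + 145 = 277°   (split-comp 35° ↓)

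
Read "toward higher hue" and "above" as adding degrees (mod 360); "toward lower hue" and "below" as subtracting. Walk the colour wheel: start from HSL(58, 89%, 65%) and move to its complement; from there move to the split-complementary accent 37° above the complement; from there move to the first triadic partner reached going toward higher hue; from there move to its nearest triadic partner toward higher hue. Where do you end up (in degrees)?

335°

complement +180°: 58 + 180 = 238°
split-comp 37° ↑ +217°: 238 + 217 = 455 → 455 − 360 = 95°
triadic ↑ +120°: 95 + 120 = 215°
triadic ↑ +120°: 215 + 120 = 335°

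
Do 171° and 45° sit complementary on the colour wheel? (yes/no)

no

Angular distance: |171 − 45| = 126 = 126°.
Complementary requires 180°.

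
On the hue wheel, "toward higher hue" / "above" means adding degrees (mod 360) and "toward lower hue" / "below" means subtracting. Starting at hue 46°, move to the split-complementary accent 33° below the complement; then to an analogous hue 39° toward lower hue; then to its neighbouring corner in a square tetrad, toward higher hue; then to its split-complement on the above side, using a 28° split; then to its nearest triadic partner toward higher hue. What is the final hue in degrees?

46 + 147 = 193°   (split-comp 33° ↓)
193 − 39 = 154°   (analog 39° ↓)
154 + 90 = 244°   (square ↑)
244 + 208 = 452 → 452 − 360 = 92°   (split-comp 28° ↑)
92 + 120 = 212°   (triadic ↑)

212°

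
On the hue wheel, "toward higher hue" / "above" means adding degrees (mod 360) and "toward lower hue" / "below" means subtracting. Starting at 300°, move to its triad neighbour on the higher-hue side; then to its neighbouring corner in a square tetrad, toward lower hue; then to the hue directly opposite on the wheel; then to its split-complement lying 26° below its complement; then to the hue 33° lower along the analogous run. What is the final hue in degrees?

triadic ↑ +120°: 300 + 120 = 420 → 420 − 360 = 60°
square ↓ −90°: 60 − 90 = -30 → -30 + 360 = 330°
complement +180°: 330 + 180 = 510 → 510 − 360 = 150°
split-comp 26° ↓ +154°: 150 + 154 = 304°
analog 33° ↓ −33°: 304 − 33 = 271°

271°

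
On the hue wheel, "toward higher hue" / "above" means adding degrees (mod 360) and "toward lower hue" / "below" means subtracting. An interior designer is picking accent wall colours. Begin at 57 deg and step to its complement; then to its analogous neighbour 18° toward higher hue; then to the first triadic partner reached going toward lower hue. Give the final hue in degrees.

complement +180°: 57 + 180 = 237°
analog 18° ↑ +18°: 237 + 18 = 255°
triadic ↓ −120°: 255 − 120 = 135°

135°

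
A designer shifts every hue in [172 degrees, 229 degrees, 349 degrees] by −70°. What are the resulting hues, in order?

102°, 159°, 279°

172 − 70 = 102°
229 − 70 = 159°
349 − 70 = 279°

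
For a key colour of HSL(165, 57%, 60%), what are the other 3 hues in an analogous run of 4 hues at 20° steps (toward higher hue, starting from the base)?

185°, 205°, 225°

Analogous hues sit every 20° along the wheel.
165 + 20 = 185°
165 + 40 = 205°
165 + 60 = 225°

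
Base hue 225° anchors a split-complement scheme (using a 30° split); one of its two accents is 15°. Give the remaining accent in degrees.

75°

Split-complementary hues sit 30° either side of the complement.
Complement of the base 225°: 225 + 180 = 405 → 405 − 360 = 45°
The given accent 15° is 30° one side of 45°; the other accent sits 30° the other side: 45 + 30 = 75°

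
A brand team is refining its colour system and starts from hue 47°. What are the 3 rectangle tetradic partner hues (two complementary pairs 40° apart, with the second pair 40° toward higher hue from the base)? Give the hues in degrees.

87°, 227°, 267°

A rectangular tetradic uses two complementary pairs 40° apart: offsets 0°, 40°, 180°, 220°.
47 + 40 = 87°
47 + 180 = 227°
47 + 220 = 267°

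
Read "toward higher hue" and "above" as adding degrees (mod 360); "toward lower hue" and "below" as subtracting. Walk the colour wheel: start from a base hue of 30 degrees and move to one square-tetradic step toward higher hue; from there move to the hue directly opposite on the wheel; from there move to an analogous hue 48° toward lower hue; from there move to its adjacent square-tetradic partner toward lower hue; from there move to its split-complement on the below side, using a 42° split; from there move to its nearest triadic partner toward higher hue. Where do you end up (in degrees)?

60°

30 + 90 = 120°   (square ↑)
120 + 180 = 300°   (complement)
300 − 48 = 252°   (analog 48° ↓)
252 − 90 = 162°   (square ↓)
162 + 138 = 300°   (split-comp 42° ↓)
300 + 120 = 420 → 420 − 360 = 60°   (triadic ↑)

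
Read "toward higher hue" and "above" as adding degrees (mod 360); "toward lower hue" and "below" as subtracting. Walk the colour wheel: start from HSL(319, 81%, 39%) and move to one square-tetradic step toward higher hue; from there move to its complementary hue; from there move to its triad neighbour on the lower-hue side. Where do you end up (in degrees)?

109°

319 + 90 = 409 → 409 − 360 = 49°   (square ↑)
49 + 180 = 229°   (complement)
229 − 120 = 109°   (triadic ↓)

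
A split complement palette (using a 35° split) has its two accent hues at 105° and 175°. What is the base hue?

320°

The accents sit 35° either side of the complement, so the complement is their short-arc midpoint on the wheel.
Short-arc midpoint of 105° and 175°: 140°.
Base is 180° from the complement: 140 − 180 = -40 → -40 + 360 = 320°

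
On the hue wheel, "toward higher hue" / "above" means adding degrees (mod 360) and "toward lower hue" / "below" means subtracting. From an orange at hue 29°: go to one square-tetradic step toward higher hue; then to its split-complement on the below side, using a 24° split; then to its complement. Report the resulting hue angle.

+90° (square ↑): 29 + 90 = 119°
+156° (split-comp 24° ↓): 119 + 156 = 275°
+180° (complement): 275 + 180 = 455 → 455 − 360 = 95°

95°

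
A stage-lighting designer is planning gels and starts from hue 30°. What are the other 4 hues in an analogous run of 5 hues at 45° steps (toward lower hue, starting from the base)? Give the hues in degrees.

Analogous hues sit every 45° along the wheel.
30 − 45 = -15 → -15 + 360 = 345°
30 − 90 = -60 → -60 + 360 = 300°
30 − 135 = -105 → -105 + 360 = 255°
30 − 180 = -150 → -150 + 360 = 210°

345°, 300°, 255°, 210°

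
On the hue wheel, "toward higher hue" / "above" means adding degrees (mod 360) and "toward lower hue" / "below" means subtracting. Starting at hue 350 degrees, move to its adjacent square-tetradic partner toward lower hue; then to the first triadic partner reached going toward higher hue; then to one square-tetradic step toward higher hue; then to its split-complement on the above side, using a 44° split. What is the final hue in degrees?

350 − 90 = 260°   (square ↓)
260 + 120 = 380 → 380 − 360 = 20°   (triadic ↑)
20 + 90 = 110°   (square ↑)
110 + 224 = 334°   (split-comp 44° ↑)

334°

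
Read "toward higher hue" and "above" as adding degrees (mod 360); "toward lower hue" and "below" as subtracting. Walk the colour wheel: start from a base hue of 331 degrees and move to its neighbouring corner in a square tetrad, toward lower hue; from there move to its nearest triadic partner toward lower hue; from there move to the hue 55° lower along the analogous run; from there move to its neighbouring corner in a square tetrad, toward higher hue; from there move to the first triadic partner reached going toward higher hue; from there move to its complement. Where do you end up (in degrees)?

square ↓ −90°: 331 − 90 = 241°
triadic ↓ −120°: 241 − 120 = 121°
analog 55° ↓ −55°: 121 − 55 = 66°
square ↑ +90°: 66 + 90 = 156°
triadic ↑ +120°: 156 + 120 = 276°
complement +180°: 276 + 180 = 456 → 456 − 360 = 96°

96°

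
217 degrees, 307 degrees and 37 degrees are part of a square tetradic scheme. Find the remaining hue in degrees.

127°

A square tetradic scheme places four hues every 90°.
The full set through 37° is {37°, 127°, 217°, 307°}.
Given {37°, 217°, 307°}, the missing hue is 127°.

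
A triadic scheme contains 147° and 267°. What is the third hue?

27°

A triad spaces three hues 120° apart.
The full set is {27°, 147°, 267°}.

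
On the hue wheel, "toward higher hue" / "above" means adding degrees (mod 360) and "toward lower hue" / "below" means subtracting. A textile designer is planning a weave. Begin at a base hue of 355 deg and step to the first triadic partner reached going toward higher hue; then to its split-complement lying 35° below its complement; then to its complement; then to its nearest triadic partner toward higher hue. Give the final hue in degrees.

triadic ↑ +120°: 355 + 120 = 475 → 475 − 360 = 115°
split-comp 35° ↓ +145°: 115 + 145 = 260°
complement +180°: 260 + 180 = 440 → 440 − 360 = 80°
triadic ↑ +120°: 80 + 120 = 200°

200°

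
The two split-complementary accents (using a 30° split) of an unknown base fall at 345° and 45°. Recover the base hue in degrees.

The accents sit 30° either side of the complement, so the complement is their short-arc midpoint on the wheel.
Short-arc midpoint of 345° and 45°: 15°.
Base is 180° from the complement: 15 − 180 = -165 → -165 + 360 = 195°

195°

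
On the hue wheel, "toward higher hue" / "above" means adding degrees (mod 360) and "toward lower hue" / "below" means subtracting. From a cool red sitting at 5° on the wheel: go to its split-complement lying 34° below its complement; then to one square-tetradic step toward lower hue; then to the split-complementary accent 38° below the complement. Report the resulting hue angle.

203°

5 + 146 = 151°   (split-comp 34° ↓)
151 − 90 = 61°   (square ↓)
61 + 142 = 203°   (split-comp 38° ↓)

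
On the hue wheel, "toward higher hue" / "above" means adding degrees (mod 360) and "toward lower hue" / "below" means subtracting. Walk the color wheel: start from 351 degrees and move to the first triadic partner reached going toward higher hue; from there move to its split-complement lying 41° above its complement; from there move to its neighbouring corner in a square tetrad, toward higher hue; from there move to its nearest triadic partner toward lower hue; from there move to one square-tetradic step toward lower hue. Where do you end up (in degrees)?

+120° (triadic ↑): 351 + 120 = 471 → 471 − 360 = 111°
+221° (split-comp 41° ↑): 111 + 221 = 332°
+90° (square ↑): 332 + 90 = 422 → 422 − 360 = 62°
−120° (triadic ↓): 62 − 120 = -58 → -58 + 360 = 302°
−90° (square ↓): 302 − 90 = 212°

212°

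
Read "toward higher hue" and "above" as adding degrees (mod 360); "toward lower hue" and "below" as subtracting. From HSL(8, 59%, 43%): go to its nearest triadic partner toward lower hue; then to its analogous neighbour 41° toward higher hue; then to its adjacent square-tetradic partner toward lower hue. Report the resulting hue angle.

199°

−120° (triadic ↓): 8 − 120 = -112 → -112 + 360 = 248°
+41° (analog 41° ↑): 248 + 41 = 289°
−90° (square ↓): 289 − 90 = 199°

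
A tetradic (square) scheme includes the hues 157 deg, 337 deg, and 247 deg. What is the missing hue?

A square tetradic scheme places four hues every 90°.
The full set through 157° is {67°, 157°, 247°, 337°}.
Given {157°, 247°, 337°}, the missing hue is 67°.

67°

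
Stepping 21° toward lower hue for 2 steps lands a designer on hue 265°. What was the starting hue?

307°

2 steps of 21° (toward lower hue) give a net shift of −42°.
Start = end − shift: 265 + 42 = 307°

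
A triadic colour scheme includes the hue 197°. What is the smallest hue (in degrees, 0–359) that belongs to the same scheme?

77°

A triad places three hues 120° apart.
The full set through 197° is {77°, 197°, 317°}.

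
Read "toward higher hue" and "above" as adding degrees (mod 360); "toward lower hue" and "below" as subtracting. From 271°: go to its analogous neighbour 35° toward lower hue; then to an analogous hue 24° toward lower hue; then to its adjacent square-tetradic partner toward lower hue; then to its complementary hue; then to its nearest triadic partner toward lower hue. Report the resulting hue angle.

182°

analog 35° ↓ −35°: 271 − 35 = 236°
analog 24° ↓ −24°: 236 − 24 = 212°
square ↓ −90°: 212 − 90 = 122°
complement +180°: 122 + 180 = 302°
triadic ↓ −120°: 302 − 120 = 182°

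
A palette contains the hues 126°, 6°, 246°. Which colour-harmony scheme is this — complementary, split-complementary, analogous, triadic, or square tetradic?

triadic

Sort the hues: 6°, 126°, 246°.
Successive gaps around the wheel: 120°, 120°, 120°.
Three hues equally spaced 120° apart form a triad.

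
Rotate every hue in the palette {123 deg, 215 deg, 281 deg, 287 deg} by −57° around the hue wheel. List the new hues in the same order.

66°, 158°, 224°, 230°

123 − 57 = 66°
215 − 57 = 158°
281 − 57 = 224°
287 − 57 = 230°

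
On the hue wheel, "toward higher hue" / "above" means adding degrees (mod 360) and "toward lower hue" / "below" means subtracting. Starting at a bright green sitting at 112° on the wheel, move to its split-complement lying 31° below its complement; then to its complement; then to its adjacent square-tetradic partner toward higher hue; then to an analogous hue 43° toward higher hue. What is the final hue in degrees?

214°

split-comp 31° ↓ +149°: 112 + 149 = 261°
complement +180°: 261 + 180 = 441 → 441 − 360 = 81°
square ↑ +90°: 81 + 90 = 171°
analog 43° ↑ +43°: 171 + 43 = 214°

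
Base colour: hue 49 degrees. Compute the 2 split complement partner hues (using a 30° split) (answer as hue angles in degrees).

199° and 259°

Split-complementary hues sit 30° either side of the complement.
Complement of 49 degrees: 49 + 180 = 229°
229 − 30 = 199°
229 + 30 = 259°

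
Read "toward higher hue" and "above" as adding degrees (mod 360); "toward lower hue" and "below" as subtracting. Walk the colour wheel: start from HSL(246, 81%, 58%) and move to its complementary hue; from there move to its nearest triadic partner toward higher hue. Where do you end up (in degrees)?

186°

complement +180°: 246 + 180 = 426 → 426 − 360 = 66°
triadic ↑ +120°: 66 + 120 = 186°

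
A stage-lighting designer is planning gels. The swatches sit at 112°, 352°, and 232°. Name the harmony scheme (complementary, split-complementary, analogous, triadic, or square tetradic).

triadic

Sort the hues: 112°, 232°, 352°.
Successive gaps around the wheel: 120°, 120°, 120°.
Three hues equally spaced 120° apart form a triad.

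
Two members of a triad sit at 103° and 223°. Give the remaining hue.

343°

A triad spaces three hues 120° apart.
The full set is {103°, 223°, 343°}.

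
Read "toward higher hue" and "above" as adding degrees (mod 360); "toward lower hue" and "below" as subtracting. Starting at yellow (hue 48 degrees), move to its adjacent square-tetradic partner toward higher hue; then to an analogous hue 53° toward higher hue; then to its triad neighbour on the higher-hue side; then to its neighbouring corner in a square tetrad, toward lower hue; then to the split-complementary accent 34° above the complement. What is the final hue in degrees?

75°

48 + 90 = 138°   (square ↑)
138 + 53 = 191°   (analog 53° ↑)
191 + 120 = 311°   (triadic ↑)
311 − 90 = 221°   (square ↓)
221 + 214 = 435 → 435 − 360 = 75°   (split-comp 34° ↑)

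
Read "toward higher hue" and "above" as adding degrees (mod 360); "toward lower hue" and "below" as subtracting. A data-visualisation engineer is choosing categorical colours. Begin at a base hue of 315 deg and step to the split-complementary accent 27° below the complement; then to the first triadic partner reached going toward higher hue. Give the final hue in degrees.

split-comp 27° ↓ +153°: 315 + 153 = 468 → 468 − 360 = 108°
triadic ↑ +120°: 108 + 120 = 228°

228°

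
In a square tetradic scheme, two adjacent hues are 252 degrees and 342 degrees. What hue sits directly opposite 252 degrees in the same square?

A square tetradic scheme places four hues 90° apart; opposite corners are 180° apart.
252 + 180 = 432 → 432 − 360 = 72°

72°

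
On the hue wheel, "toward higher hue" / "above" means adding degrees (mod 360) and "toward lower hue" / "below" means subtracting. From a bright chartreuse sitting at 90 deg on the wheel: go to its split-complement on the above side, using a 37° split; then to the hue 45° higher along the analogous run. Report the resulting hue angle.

352°

+217° (split-comp 37° ↑): 90 + 217 = 307°
+45° (analog 45° ↑): 307 + 45 = 352°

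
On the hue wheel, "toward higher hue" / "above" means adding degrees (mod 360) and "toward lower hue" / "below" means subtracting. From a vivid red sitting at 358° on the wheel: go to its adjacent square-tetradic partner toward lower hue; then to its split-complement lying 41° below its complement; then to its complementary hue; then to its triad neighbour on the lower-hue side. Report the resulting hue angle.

square ↓ −90°: 358 − 90 = 268°
split-comp 41° ↓ +139°: 268 + 139 = 407 → 407 − 360 = 47°
complement +180°: 47 + 180 = 227°
triadic ↓ −120°: 227 − 120 = 107°

107°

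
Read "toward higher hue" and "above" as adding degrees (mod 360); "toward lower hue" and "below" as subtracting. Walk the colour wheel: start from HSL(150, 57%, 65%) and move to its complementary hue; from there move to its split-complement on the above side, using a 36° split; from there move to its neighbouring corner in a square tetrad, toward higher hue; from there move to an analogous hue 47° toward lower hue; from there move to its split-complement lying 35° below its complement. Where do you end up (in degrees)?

+180° (complement): 150 + 180 = 330°
+216° (split-comp 36° ↑): 330 + 216 = 546 → 546 − 360 = 186°
+90° (square ↑): 186 + 90 = 276°
−47° (analog 47° ↓): 276 − 47 = 229°
+145° (split-comp 35° ↓): 229 + 145 = 374 → 374 − 360 = 14°

14°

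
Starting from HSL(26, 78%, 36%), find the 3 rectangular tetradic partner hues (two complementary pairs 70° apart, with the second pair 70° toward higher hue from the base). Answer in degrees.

26 + 70 = 96°
26 + 180 = 206°
26 + 250 = 276°

96°, 206° and 276°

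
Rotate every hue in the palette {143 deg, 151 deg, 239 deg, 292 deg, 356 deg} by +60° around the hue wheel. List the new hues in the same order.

143 + 60 = 203°
151 + 60 = 211°
239 + 60 = 299°
292 + 60 = 352°
356 + 60 = 416 → 416 − 360 = 56°

203°, 211°, 299°, 352°, 56°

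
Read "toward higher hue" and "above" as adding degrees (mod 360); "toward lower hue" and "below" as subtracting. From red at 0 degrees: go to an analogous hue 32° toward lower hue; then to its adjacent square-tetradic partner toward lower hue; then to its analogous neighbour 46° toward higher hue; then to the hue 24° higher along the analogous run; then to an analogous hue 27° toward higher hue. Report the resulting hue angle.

335°

analog 32° ↓ −32°: 0 − 32 = -32 → -32 + 360 = 328°
square ↓ −90°: 328 − 90 = 238°
analog 46° ↑ +46°: 238 + 46 = 284°
analog 24° ↑ +24°: 284 + 24 = 308°
analog 27° ↑ +27°: 308 + 27 = 335°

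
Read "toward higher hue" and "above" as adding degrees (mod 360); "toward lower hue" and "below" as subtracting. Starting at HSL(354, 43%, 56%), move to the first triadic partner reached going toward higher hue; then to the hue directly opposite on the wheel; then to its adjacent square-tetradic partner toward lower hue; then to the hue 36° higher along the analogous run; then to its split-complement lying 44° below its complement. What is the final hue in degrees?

16°

triadic ↑ +120°: 354 + 120 = 474 → 474 − 360 = 114°
complement +180°: 114 + 180 = 294°
square ↓ −90°: 294 − 90 = 204°
analog 36° ↑ +36°: 204 + 36 = 240°
split-comp 44° ↓ +136°: 240 + 136 = 376 → 376 − 360 = 16°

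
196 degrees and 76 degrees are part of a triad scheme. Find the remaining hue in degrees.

A triad places three hues 120° apart.
The full set through 76° is {76°, 196°, 316°}.
Given {76°, 196°}, the missing hue is 316°.

316°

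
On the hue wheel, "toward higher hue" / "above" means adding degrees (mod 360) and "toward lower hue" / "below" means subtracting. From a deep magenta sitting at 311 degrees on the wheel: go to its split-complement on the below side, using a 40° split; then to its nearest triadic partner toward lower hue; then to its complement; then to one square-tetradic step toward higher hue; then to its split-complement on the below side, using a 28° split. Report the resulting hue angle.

+140° (split-comp 40° ↓): 311 + 140 = 451 → 451 − 360 = 91°
−120° (triadic ↓): 91 − 120 = -29 → -29 + 360 = 331°
+180° (complement): 331 + 180 = 511 → 511 − 360 = 151°
+90° (square ↑): 151 + 90 = 241°
+152° (split-comp 28° ↓): 241 + 152 = 393 → 393 − 360 = 33°

33°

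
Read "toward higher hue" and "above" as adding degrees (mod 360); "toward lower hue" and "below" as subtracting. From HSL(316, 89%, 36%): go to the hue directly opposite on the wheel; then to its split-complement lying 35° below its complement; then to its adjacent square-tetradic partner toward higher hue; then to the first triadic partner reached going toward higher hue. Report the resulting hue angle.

complement +180°: 316 + 180 = 496 → 496 − 360 = 136°
split-comp 35° ↓ +145°: 136 + 145 = 281°
square ↑ +90°: 281 + 90 = 371 → 371 − 360 = 11°
triadic ↑ +120°: 11 + 120 = 131°

131°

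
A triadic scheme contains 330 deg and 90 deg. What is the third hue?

A triad spaces three hues 120° apart.
The full set is {90°, 210°, 330°}.

210°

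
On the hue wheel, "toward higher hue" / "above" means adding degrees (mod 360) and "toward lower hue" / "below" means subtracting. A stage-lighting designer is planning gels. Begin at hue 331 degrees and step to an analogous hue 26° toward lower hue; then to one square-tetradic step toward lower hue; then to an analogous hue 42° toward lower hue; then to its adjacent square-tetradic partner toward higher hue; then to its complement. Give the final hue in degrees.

−26° (analog 26° ↓): 331 − 26 = 305°
−90° (square ↓): 305 − 90 = 215°
−42° (analog 42° ↓): 215 − 42 = 173°
+90° (square ↑): 173 + 90 = 263°
+180° (complement): 263 + 180 = 443 → 443 − 360 = 83°

83°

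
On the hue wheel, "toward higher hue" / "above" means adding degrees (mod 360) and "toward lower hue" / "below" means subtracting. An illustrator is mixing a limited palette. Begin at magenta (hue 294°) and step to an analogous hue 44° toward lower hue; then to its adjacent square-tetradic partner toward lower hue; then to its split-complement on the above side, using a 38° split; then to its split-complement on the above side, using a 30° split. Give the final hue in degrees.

228°

294 − 44 = 250°   (analog 44° ↓)
250 − 90 = 160°   (square ↓)
160 + 218 = 378 → 378 − 360 = 18°   (split-comp 38° ↑)
18 + 210 = 228°   (split-comp 30° ↑)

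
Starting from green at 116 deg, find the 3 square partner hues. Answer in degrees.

A square tetradic scheme places four hues every 90°.
116 + 90 = 206°
116 + 180 = 296°
116 + 270 = 386 → 386 − 360 = 26°

206°, 296°, and 26°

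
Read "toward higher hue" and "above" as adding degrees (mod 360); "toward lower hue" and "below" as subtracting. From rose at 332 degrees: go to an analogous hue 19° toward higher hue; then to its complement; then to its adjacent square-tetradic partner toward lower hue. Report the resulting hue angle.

332 + 19 = 351°   (analog 19° ↑)
351 + 180 = 531 → 531 − 360 = 171°   (complement)
171 − 90 = 81°   (square ↓)

81°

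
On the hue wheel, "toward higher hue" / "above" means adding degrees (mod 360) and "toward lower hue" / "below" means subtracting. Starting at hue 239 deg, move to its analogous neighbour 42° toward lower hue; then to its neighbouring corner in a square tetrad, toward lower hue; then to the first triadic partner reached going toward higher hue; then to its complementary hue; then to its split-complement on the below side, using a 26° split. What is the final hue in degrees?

201°

239 − 42 = 197°   (analog 42° ↓)
197 − 90 = 107°   (square ↓)
107 + 120 = 227°   (triadic ↑)
227 + 180 = 407 → 407 − 360 = 47°   (complement)
47 + 154 = 201°   (split-comp 26° ↓)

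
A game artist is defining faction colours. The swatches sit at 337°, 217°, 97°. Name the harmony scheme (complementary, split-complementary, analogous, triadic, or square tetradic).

Sort the hues: 97°, 217°, 337°.
Successive gaps around the wheel: 120°, 120°, 120°.
Three hues equally spaced 120° apart form a triad.

triadic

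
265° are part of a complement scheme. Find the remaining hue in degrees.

85°

The complement sits 180° across the wheel.
The full set through 265° is {85°, 265°}.
Given {265°}, the missing hue is 85°.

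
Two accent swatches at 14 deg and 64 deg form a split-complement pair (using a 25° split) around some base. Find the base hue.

219°

The accents sit 25° either side of the complement, so the complement is their short-arc midpoint on the wheel.
Short-arc midpoint of 14° and 64°: 39°.
Base is 180° from the complement: 39 − 180 = -141 → -141 + 360 = 219°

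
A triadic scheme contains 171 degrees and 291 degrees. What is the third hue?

A triad spaces three hues 120° apart.
The full set is {51°, 171°, 291°}.

51°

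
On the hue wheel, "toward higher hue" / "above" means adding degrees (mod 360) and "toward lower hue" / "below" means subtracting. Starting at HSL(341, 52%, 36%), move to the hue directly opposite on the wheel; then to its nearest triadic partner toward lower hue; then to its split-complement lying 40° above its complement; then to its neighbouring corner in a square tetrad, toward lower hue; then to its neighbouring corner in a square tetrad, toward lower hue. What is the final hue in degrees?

81°

341 + 180 = 521 → 521 − 360 = 161°   (complement)
161 − 120 = 41°   (triadic ↓)
41 + 220 = 261°   (split-comp 40° ↑)
261 − 90 = 171°   (square ↓)
171 − 90 = 81°   (square ↓)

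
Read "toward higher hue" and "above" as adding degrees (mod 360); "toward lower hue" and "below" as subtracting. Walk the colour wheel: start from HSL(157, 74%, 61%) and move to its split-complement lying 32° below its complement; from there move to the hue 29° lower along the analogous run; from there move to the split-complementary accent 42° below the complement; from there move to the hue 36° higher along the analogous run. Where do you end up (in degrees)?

157 + 148 = 305°   (split-comp 32° ↓)
305 − 29 = 276°   (analog 29° ↓)
276 + 138 = 414 → 414 − 360 = 54°   (split-comp 42° ↓)
54 + 36 = 90°   (analog 36° ↑)

90°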